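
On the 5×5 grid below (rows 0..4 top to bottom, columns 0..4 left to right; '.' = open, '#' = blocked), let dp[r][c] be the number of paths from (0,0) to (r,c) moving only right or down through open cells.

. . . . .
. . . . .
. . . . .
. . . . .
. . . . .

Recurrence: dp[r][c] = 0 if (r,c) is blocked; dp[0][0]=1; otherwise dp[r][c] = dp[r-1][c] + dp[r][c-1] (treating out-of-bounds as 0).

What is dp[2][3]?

10

r\c   0   1   2   3   4
  0   1   1   1   1   1
  1   1   2   3   4   5
  2   1   3   6  10  15
  3   1   4  10  20  35
  4   1   5  15  35  70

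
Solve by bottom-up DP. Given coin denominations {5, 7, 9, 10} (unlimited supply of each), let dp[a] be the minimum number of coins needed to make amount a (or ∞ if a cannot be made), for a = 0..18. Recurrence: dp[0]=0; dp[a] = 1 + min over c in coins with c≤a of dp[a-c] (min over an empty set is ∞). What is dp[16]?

2

 a  0  1  2  3  4  5  6  7  8  9 10 11 12 13 14 15 16 17 18
dp  0  -  -  -  -  1  -  1  -  1  1  -  2  -  2  2  2  2  2
(- denotes ∞ / unreachable)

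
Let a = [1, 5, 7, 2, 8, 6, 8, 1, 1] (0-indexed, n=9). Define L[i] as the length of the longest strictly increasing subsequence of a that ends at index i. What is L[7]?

   i    0    1    2    3    4    5    6    7    8
a[i]    1    5    7    2    8    6    8    1    1
L[i]    1    2    3    2    4    3    4    1    1

1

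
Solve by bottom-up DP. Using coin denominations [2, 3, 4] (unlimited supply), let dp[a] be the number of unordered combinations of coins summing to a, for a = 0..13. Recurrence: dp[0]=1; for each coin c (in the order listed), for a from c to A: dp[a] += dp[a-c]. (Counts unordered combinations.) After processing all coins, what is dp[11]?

after  coin     0     1     2     3     4     5     6     7     8     9    10    11    12    13
          2     1     0     1     0     1     0     1     0     1     0     1     0     1     0
          3     1     0     1     1     1     1     2     1     2     2     2     2     3     2
          4     1     0     1     1     2     1     3     2     4     3     5     4     7     5

4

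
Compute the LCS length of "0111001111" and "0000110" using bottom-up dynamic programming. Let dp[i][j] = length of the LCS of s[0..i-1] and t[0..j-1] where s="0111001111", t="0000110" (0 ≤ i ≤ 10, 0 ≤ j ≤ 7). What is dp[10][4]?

   ''  0  0  0  0  1  1  0
''  0  0  0  0  0  0  0  0
 0  0  1  1  1  1  1  1  1
 1  0  1  1  1  1  2  2  2
 1  0  1  1  1  1  2  3  3
 1  0  1  1  1  1  2  3  3
 0  0  1  2  2  2  2  3  4
 0  0  1  2  3  3  3  3  4
 1  0  1  2  3  3  4  4  4
 1  0  1  2  3  3  4  5  5
 1  0  1  2  3  3  4  5  5
 1  0  1  2  3  3  4  5  5

3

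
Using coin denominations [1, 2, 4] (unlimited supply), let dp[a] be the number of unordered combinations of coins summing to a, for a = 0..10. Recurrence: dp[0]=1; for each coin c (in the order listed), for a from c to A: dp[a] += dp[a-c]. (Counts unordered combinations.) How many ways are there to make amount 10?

12

after  coin     0     1     2     3     4     5     6     7     8     9    10
          1     1     1     1     1     1     1     1     1     1     1     1
          2     1     1     2     2     3     3     4     4     5     5     6
          4     1     1     2     2     4     4     6     6     9     9    12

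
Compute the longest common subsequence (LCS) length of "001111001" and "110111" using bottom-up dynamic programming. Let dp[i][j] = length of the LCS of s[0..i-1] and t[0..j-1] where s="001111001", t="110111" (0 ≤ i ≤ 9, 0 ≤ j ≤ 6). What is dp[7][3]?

3

   ''  1  1  0  1  1  1
''  0  0  0  0  0  0  0
 0  0  0  0  1  1  1  1
 0  0  0  0  1  1  1  1
 1  0  1  1  1  2  2  2
 1  0  1  2  2  2  3  3
 1  0  1  2  2  3  3  4
 1  0  1  2  2  3  4  4
 0  0  1  2  3  3  4  4
 0  0  1  2  3  3  4  4
 1  0  1  2  3  4  4  5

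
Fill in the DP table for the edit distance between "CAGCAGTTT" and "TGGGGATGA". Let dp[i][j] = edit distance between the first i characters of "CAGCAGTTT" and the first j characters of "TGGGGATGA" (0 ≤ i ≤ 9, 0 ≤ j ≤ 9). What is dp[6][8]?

5

   ''  T  G  G  G  G  A  T  G  A
''  0  1  2  3  4  5  6  7  8  9
 C  1  1  2  3  4  5  6  7  8  9
 A  2  2  2  3  4  5  5  6  7  8
 G  3  3  2  2  3  4  5  6  6  7
 C  4  4  3  3  3  4  5  6  7  7
 A  5  5  4  4  4  4  4  5  6  7
 G  6  6  5  4  4  4  5  5  5  6
 T  7  6  6  5  5  5  5  5  6  6
 T  8  7  7  6  6  6  6  5  6  7
 T  9  8  8  7  7  7  7  6  6  7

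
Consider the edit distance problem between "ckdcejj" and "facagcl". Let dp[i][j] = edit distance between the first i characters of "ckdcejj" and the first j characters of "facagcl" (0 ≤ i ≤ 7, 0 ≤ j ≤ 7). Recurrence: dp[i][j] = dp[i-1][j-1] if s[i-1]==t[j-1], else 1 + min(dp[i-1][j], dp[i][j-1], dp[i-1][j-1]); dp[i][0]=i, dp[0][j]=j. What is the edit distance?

7

   ''  f  a  c  a  g  c  l
''  0  1  2  3  4  5  6  7
 c  1  1  2  2  3  4  5  6
 k  2  2  2  3  3  4  5  6
 d  3  3  3  3  4  4  5  6
 c  4  4  4  3  4  5  4  5
 e  5  5  5  4  4  5  5  5
 j  6  6  6  5  5  5  6  6
 j  7  7  7  6  6  6  6  7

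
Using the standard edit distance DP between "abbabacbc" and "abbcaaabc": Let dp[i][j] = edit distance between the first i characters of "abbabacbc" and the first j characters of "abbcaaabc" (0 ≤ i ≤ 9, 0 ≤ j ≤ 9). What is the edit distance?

3

   ''  a  b  b  c  a  a  a  b  c
''  0  1  2  3  4  5  6  7  8  9
 a  1  0  1  2  3  4  5  6  7  8
 b  2  1  0  1  2  3  4  5  6  7
 b  3  2  1  0  1  2  3  4  5  6
 a  4  3  2  1  1  1  2  3  4  5
 b  5  4  3  2  2  2  2  3  3  4
 a  6  5  4  3  3  2  2  2  3  4
 c  7  6  5  4  3  3  3  3  3  3
 b  8  7  6  5  4  4  4  4  3  4
 c  9  8  7  6  5  5  5  5  4  3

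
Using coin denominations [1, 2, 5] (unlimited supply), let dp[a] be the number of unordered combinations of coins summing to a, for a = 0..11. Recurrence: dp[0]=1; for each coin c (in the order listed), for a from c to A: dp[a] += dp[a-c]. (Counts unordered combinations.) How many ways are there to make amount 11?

after  coin     0     1     2     3     4     5     6     7     8     9    10    11
          1     1     1     1     1     1     1     1     1     1     1     1     1
          2     1     1     2     2     3     3     4     4     5     5     6     6
          5     1     1     2     2     3     4     5     6     7     8    10    11

11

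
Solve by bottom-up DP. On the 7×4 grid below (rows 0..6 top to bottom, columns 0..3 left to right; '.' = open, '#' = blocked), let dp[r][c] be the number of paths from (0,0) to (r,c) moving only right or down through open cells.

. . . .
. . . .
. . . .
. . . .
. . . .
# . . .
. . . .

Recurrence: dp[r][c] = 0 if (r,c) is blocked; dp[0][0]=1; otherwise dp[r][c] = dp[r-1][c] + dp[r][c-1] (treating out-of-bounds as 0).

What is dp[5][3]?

55

r\c   0   1   2   3
  0   1   1   1   1
  1   1   2   3   4
  2   1   3   6  10
  3   1   4  10  20
  4   1   5  15  35
  5   0   5  20  55
  6   0   5  25  80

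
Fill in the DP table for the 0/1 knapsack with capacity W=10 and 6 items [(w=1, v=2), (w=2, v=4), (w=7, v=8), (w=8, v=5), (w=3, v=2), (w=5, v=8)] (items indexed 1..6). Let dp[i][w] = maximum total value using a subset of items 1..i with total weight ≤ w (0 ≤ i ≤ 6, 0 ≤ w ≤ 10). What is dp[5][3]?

i\w   0   1   2   3   4   5   6   7   8   9  10
  0   0   0   0   0   0   0   0   0   0   0   0
  1   0   2   2   2   2   2   2   2   2   2   2
  2   0   2   4   6   6   6   6   6   6   6   6
  3   0   2   4   6   6   6   6   8  10  12  14
  4   0   2   4   6   6   6   6   8  10  12  14
  5   0   2   4   6   6   6   8   8  10  12  14
  6   0   2   4   6   6   8  10  12  14  14  14

6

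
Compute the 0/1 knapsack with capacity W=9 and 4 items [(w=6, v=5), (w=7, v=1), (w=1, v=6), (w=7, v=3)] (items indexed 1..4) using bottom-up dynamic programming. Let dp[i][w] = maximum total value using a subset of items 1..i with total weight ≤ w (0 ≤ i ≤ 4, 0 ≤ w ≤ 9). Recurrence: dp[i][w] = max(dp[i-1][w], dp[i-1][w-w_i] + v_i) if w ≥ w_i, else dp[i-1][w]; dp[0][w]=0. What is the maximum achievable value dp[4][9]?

11

i\w   0   1   2   3   4   5   6   7   8   9
  0   0   0   0   0   0   0   0   0   0   0
  1   0   0   0   0   0   0   5   5   5   5
  2   0   0   0   0   0   0   5   5   5   5
  3   0   6   6   6   6   6   6  11  11  11
  4   0   6   6   6   6   6   6  11  11  11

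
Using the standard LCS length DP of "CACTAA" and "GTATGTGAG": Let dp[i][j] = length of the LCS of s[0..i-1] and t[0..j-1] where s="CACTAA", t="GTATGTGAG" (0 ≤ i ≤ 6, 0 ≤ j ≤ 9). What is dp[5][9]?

   ''  G  T  A  T  G  T  G  A  G
''  0  0  0  0  0  0  0  0  0  0
 C  0  0  0  0  0  0  0  0  0  0
 A  0  0  0  1  1  1  1  1  1  1
 C  0  0  0  1  1  1  1  1  1  1
 T  0  0  1  1  2  2  2  2  2  2
 A  0  0  1  2  2  2  2  2  3  3
 A  0  0  1  2  2  2  2  2  3  3

3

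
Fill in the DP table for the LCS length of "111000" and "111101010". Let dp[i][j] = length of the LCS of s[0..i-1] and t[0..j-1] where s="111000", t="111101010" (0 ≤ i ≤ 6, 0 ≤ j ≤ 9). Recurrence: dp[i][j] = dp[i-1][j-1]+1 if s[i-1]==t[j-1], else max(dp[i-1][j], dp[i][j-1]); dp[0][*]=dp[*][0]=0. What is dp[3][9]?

   ''  1  1  1  1  0  1  0  1  0
''  0  0  0  0  0  0  0  0  0  0
 1  0  1  1  1  1  1  1  1  1  1
 1  0  1  2  2  2  2  2  2  2  2
 1  0  1  2  3  3  3  3  3  3  3
 0  0  1  2  3  3  4  4  4  4  4
 0  0  1  2  3  3  4  4  5  5  5
 0  0  1  2  3  3  4  4  5  5  6

3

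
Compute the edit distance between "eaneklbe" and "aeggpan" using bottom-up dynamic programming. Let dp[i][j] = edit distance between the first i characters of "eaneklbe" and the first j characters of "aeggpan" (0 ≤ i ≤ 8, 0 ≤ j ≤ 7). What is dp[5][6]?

   ''  a  e  g  g  p  a  n
''  0  1  2  3  4  5  6  7
 e  1  1  1  2  3  4  5  6
 a  2  1  2  2  3  4  4  5
 n  3  2  2  3  3  4  5  4
 e  4  3  2  3  4  4  5  5
 k  5  4  3  3  4  5  5  6
 l  6  5  4  4  4  5  6  6
 b  7  6  5  5  5  5  6  7
 e  8  7  6  6  6  6  6  7

5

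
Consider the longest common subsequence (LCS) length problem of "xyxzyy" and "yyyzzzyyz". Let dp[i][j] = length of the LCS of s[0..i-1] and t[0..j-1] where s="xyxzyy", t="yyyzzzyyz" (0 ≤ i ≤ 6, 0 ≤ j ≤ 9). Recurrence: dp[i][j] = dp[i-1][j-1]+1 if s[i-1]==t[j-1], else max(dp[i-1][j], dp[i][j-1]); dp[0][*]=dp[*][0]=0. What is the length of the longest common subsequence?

   ''  y  y  y  z  z  z  y  y  z
''  0  0  0  0  0  0  0  0  0  0
 x  0  0  0  0  0  0  0  0  0  0
 y  0  1  1  1  1  1  1  1  1  1
 x  0  1  1  1  1  1  1  1  1  1
 z  0  1  1  1  2  2  2  2  2  2
 y  0  1  2  2  2  2  2  3  3  3
 y  0  1  2  3  3  3  3  3  4  4

4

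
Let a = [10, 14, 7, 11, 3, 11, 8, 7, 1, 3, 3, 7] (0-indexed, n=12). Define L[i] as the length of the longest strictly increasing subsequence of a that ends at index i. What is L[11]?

   i    0    1    2    3    4    5    6    7    8    9   10   11
a[i]   10   14    7   11    3   11    8    7    1    3    3    7
L[i]    1    2    1    2    1    2    2    2    1    2    2    3

3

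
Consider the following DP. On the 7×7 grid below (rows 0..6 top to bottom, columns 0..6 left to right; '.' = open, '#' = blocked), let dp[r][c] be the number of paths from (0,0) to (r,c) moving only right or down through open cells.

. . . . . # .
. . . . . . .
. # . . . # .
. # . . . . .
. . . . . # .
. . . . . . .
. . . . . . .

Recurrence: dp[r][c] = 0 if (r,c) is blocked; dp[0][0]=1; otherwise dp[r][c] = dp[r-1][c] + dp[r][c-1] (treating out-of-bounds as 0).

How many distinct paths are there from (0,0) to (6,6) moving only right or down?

r\c   0   1   2   3   4   5   6
  0   1   1   1   1   1   0   0
  1   1   2   3   4   5   5   5
  2   1   0   3   7  12   0   5
  3   1   0   3  10  22  22  27
  4   1   1   4  14  36   0  27
  5   1   2   6  20  56  56  83
  6   1   3   9  29  85 141 224

224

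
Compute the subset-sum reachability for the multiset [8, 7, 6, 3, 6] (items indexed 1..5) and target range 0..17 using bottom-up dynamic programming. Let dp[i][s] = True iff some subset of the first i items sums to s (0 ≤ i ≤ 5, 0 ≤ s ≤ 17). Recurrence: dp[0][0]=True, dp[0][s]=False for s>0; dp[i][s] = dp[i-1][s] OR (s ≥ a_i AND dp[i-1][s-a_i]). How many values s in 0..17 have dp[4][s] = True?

i\s   0   1   2   3   4   5   6   7   8   9  10  11  12  13  14  15  16  17
  0   T   F   F   F   F   F   F   F   F   F   F   F   F   F   F   F   F   F
  1   T   F   F   F   F   F   F   F   T   F   F   F   F   F   F   F   F   F
  2   T   F   F   F   F   F   F   T   T   F   F   F   F   F   F   T   F   F
  3   T   F   F   F   F   F   T   T   T   F   F   F   F   T   T   T   F   F
  4   T   F   F   T   F   F   T   T   T   T   T   T   F   T   T   T   T   T
  5   T   F   F   T   F   F   T   T   T   T   T   T   T   T   T   T   T   T

13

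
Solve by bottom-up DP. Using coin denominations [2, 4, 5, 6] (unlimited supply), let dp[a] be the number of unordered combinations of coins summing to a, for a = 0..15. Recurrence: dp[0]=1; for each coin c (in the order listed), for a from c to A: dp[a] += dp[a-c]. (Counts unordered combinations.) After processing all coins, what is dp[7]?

1

after  coin     0     1     2     3     4     5     6     7     8     9    10    11    12    13    14    15
          2     1     0     1     0     1     0     1     0     1     0     1     0     1     0     1     0
          4     1     0     1     0     2     0     2     0     3     0     3     0     4     0     4     0
          5     1     0     1     0     2     1     2     1     3     2     4     2     5     3     6     4
          6     1     0     1     0     2     1     3     1     4     2     6     3     8     4    10     6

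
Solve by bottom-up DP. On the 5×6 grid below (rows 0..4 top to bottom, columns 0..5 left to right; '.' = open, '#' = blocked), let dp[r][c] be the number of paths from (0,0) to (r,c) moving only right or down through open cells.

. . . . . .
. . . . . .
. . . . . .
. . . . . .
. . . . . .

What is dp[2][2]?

r\c   0   1   2   3   4   5
  0   1   1   1   1   1   1
  1   1   2   3   4   5   6
  2   1   3   6  10  15  21
  3   1   4  10  20  35  56
  4   1   5  15  35  70 126

6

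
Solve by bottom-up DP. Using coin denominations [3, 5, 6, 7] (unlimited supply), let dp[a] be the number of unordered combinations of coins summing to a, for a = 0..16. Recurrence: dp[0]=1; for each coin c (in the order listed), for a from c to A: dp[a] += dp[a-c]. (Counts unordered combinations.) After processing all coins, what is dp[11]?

2

after  coin     0     1     2     3     4     5     6     7     8     9    10    11    12    13    14    15    16
          3     1     0     0     1     0     0     1     0     0     1     0     0     1     0     0     1     0
          5     1     0     0     1     0     1     1     0     1     1     1     1     1     1     1     2     1
          6     1     0     0     1     0     1     2     0     1     2     1     2     3     1     2     4     2
          7     1     0     0     1     0     1     2     1     1     2     2     2     4     3     3     5     4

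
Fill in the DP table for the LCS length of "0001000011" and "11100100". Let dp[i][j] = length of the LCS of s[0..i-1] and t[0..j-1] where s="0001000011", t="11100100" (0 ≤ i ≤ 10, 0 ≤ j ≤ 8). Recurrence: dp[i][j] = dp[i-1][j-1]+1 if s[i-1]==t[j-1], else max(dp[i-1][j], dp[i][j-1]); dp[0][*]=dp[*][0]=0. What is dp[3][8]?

   ''  1  1  1  0  0  1  0  0
''  0  0  0  0  0  0  0  0  0
 0  0  0  0  0  1  1  1  1  1
 0  0  0  0  0  1  2  2  2  2
 0  0  0  0  0  1  2  2  3  3
 1  0  1  1  1  1  2  3  3  3
 0  0  1  1  1  2  2  3  4  4
 0  0  1  1  1  2  3  3  4  5
 0  0  1  1  1  2  3  3  4  5
 0  0  1  1  1  2  3  3  4  5
 1  0  1  2  2  2  3  4  4  5
 1  0  1  2  3  3  3  4  4  5

3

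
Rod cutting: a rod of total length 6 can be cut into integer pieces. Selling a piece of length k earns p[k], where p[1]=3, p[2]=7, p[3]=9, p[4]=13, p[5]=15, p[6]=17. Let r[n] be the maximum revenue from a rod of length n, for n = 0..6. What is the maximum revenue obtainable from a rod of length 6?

   n    0    1    2    3    4    5    6
r[n]    0    3    7   10   14   17   21

21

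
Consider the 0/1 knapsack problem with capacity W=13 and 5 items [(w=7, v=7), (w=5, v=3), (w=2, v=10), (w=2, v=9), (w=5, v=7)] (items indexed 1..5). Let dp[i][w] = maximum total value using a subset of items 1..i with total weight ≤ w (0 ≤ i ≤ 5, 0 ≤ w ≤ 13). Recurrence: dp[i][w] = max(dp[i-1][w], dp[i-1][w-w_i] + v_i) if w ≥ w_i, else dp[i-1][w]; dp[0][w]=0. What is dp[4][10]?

22

i\w   0   1   2   3   4   5   6   7   8   9  10  11  12  13
  0   0   0   0   0   0   0   0   0   0   0   0   0   0   0
  1   0   0   0   0   0   0   0   7   7   7   7   7   7   7
  2   0   0   0   0   0   3   3   7   7   7   7   7  10  10
  3   0   0  10  10  10  10  10  13  13  17  17  17  17  17
  4   0   0  10  10  19  19  19  19  19  22  22  26  26  26
  5   0   0  10  10  19  19  19  19  19  26  26  26  26  26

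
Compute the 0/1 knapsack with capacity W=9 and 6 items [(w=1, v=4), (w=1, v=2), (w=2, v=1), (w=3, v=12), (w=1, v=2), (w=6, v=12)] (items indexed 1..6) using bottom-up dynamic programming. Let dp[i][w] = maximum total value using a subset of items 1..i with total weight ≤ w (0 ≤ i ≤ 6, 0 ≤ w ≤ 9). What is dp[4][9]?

i\w   0   1   2   3   4   5   6   7   8   9
  0   0   0   0   0   0   0   0   0   0   0
  1   0   4   4   4   4   4   4   4   4   4
  2   0   4   6   6   6   6   6   6   6   6
  3   0   4   6   6   7   7   7   7   7   7
  4   0   4   6  12  16  18  18  19  19  19
  5   0   4   6  12  16  18  20  20  21  21
  6   0   4   6  12  16  18  20  20  21  24

19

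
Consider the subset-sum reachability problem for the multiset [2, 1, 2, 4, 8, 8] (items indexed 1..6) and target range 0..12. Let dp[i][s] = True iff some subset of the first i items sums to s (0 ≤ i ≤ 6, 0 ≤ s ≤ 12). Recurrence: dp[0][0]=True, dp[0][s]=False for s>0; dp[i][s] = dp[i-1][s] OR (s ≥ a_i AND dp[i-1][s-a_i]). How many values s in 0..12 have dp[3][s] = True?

i\s   0   1   2   3   4   5   6   7   8   9  10  11  12
  0   T   F   F   F   F   F   F   F   F   F   F   F   F
  1   T   F   T   F   F   F   F   F   F   F   F   F   F
  2   T   T   T   T   F   F   F   F   F   F   F   F   F
  3   T   T   T   T   T   T   F   F   F   F   F   F   F
  4   T   T   T   T   T   T   T   T   T   T   F   F   F
  5   T   T   T   T   T   T   T   T   T   T   T   T   T
  6   T   T   T   T   T   T   T   T   T   T   T   T   T

6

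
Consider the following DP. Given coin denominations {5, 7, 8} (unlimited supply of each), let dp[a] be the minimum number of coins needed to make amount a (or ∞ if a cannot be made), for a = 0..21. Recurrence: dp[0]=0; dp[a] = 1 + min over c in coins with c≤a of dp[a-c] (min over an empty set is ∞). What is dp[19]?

3

 a  0  1  2  3  4  5  6  7  8  9 10 11 12 13 14 15 16 17 18 19 20 21
dp  0  -  -  -  -  1  -  1  1  -  2  -  2  2  2  2  2  3  3  3  3  3
(- denotes ∞ / unreachable)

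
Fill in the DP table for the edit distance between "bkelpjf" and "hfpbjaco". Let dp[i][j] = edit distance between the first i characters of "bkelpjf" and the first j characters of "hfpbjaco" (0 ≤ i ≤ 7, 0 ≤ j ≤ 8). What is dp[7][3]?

6

   ''  h  f  p  b  j  a  c  o
''  0  1  2  3  4  5  6  7  8
 b  1  1  2  3  3  4  5  6  7
 k  2  2  2  3  4  4  5  6  7
 e  3  3  3  3  4  5  5  6  7
 l  4  4  4  4  4  5  6  6  7
 p  5  5  5  4  5  5  6  7  7
 j  6  6  6  5  5  5  6  7  8
 f  7  7  6  6  6  6  6  7  8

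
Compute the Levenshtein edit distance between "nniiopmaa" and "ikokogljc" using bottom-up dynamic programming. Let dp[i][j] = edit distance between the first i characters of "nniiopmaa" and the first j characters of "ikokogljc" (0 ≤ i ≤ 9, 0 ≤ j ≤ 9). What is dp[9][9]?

8

   ''  i  k  o  k  o  g  l  j  c
''  0  1  2  3  4  5  6  7  8  9
 n  1  1  2  3  4  5  6  7  8  9
 n  2  2  2  3  4  5  6  7  8  9
 i  3  2  3  3  4  5  6  7  8  9
 i  4  3  3  4  4  5  6  7  8  9
 o  5  4  4  3  4  4  5  6  7  8
 p  6  5  5  4  4  5  5  6  7  8
 m  7  6  6  5  5  5  6  6  7  8
 a  8  7  7  6  6  6  6  7  7  8
 a  9  8  8  7  7  7  7  7  8  8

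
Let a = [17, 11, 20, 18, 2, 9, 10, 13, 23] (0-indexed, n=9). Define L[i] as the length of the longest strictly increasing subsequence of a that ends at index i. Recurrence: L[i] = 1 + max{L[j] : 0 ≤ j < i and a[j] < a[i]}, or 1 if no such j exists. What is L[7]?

   i    0    1    2    3    4    5    6    7    8
a[i]   17   11   20   18    2    9   10   13   23
L[i]    1    1    2    2    1    2    3    4    5

4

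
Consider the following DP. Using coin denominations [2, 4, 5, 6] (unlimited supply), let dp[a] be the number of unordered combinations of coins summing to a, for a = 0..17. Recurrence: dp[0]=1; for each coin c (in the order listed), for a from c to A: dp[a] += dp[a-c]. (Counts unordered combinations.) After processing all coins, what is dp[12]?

after  coin     0     1     2     3     4     5     6     7     8     9    10    11    12    13    14    15    16    17
          2     1     0     1     0     1     0     1     0     1     0     1     0     1     0     1     0     1     0
          4     1     0     1     0     2     0     2     0     3     0     3     0     4     0     4     0     5     0
          5     1     0     1     0     2     1     2     1     3     2     4     2     5     3     6     4     7     5
          6     1     0     1     0     2     1     3     1     4     2     6     3     8     4    10     6    13     8

8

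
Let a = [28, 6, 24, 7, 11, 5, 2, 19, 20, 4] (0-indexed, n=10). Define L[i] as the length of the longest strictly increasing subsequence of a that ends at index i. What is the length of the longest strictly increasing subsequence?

5

   i    0    1    2    3    4    5    6    7    8    9
a[i]   28    6   24    7   11    5    2   19   20    4
L[i]    1    1    2    2    3    1    1    4    5    2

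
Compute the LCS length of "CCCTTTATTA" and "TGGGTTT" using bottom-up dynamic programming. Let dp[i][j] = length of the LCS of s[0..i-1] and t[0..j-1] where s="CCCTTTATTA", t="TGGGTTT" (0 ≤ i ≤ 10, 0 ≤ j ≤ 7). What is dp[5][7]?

2

   ''  T  G  G  G  T  T  T
''  0  0  0  0  0  0  0  0
 C  0  0  0  0  0  0  0  0
 C  0  0  0  0  0  0  0  0
 C  0  0  0  0  0  0  0  0
 T  0  1  1  1  1  1  1  1
 T  0  1  1  1  1  2  2  2
 T  0  1  1  1  1  2  3  3
 A  0  1  1  1  1  2  3  3
 T  0  1  1  1  1  2  3  4
 T  0  1  1  1  1  2  3  4
 A  0  1  1  1  1  2  3  4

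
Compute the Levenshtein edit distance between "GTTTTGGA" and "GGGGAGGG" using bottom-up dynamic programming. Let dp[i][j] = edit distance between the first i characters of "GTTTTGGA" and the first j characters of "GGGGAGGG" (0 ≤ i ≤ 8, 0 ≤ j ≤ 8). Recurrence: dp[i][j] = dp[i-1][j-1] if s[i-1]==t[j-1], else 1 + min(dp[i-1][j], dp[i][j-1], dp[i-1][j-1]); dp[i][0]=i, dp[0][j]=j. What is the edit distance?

   ''  G  G  G  G  A  G  G  G
''  0  1  2  3  4  5  6  7  8
 G  1  0  1  2  3  4  5  6  7
 T  2  1  1  2  3  4  5  6  7
 T  3  2  2  2  3  4  5  6  7
 T  4  3  3  3  3  4  5  6  7
 T  5  4  4  4  4  4  5  6  7
 G  6  5  4  4  4  5  4  5  6
 G  7  6  5  4  4  5  5  4  5
 A  8  7  6  5  5  4  5  5  5

5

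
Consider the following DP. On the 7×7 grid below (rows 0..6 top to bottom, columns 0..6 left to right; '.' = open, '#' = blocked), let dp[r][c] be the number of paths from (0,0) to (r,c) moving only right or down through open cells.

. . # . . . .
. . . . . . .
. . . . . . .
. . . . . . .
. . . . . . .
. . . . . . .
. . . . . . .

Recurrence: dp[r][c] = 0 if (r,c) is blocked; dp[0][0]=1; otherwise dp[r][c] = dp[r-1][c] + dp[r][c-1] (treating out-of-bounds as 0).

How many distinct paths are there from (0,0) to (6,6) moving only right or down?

r\c   0   1   2   3   4   5   6
  0   1   1   0   0   0   0   0
  1   1   2   2   2   2   2   2
  2   1   3   5   7   9  11  13
  3   1   4   9  16  25  36  49
  4   1   5  14  30  55  91 140
  5   1   6  20  50 105 196 336
  6   1   7  27  77 182 378 714

714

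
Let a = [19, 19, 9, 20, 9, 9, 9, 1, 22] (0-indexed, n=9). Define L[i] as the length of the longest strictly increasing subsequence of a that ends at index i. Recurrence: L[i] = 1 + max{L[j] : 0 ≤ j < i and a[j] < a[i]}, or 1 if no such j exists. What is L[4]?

   i    0    1    2    3    4    5    6    7    8
a[i]   19   19    9   20    9    9    9    1   22
L[i]    1    1    1    2    1    1    1    1    3

1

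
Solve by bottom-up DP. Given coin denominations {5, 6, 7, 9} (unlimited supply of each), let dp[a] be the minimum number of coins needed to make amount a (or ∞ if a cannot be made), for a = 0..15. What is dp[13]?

 a  0  1  2  3  4  5  6  7  8  9 10 11 12 13 14 15
dp  0  -  -  -  -  1  1  1  -  1  2  2  2  2  2  2
(- denotes ∞ / unreachable)

2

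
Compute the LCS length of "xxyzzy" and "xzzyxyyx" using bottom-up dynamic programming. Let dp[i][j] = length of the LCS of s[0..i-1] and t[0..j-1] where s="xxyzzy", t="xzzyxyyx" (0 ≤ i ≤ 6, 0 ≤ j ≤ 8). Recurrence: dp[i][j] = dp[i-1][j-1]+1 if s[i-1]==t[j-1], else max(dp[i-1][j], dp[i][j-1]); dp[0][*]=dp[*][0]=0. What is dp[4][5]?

   ''  x  z  z  y  x  y  y  x
''  0  0  0  0  0  0  0  0  0
 x  0  1  1  1  1  1  1  1  1
 x  0  1  1  1  1  2  2  2  2
 y  0  1  1  1  2  2  3  3  3
 z  0  1  2  2  2  2  3  3  3
 z  0  1  2  3  3  3  3  3  3
 y  0  1  2  3  4  4  4  4  4

2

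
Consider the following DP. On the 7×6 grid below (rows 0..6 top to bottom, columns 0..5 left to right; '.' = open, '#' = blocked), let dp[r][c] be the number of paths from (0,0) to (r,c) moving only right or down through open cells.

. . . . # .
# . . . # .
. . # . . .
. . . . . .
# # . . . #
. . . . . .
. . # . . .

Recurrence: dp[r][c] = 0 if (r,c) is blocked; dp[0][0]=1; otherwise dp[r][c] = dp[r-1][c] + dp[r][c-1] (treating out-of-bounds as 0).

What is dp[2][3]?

r\c   0   1   2   3   4   5
  0   1   1   1   1   0   0
  1   0   1   2   3   0   0
  2   0   1   0   3   3   3
  3   0   1   1   4   7  10
  4   0   0   1   5  12   0
  5   0   0   1   6  18  18
  6   0   0   0   6  24  42

3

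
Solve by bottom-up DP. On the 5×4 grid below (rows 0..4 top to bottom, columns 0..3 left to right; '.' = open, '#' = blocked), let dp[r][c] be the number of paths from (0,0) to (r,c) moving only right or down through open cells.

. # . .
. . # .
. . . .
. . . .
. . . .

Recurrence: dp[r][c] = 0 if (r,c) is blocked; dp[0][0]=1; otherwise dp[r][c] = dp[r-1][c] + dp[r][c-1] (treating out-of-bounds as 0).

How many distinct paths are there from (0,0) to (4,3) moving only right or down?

r\c   0   1   2   3
  0   1   0   0   0
  1   1   1   0   0
  2   1   2   2   2
  3   1   3   5   7
  4   1   4   9  16

16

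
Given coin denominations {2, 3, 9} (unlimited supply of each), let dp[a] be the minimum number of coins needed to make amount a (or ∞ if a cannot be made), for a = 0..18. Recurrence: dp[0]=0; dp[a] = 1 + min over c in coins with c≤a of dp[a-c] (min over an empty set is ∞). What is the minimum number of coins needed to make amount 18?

 a  0  1  2  3  4  5  6  7  8  9 10 11 12 13 14 15 16 17 18
dp  0  -  1  1  2  2  2  3  3  1  4  2  2  3  3  3  4  4  2
(- denotes ∞ / unreachable)

2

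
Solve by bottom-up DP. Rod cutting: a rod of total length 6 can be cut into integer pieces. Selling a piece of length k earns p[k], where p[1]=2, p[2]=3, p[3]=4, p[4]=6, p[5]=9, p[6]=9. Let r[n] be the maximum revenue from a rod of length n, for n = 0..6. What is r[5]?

   n    0    1    2    3    4    5    6
r[n]    0    2    4    6    8   10   12

10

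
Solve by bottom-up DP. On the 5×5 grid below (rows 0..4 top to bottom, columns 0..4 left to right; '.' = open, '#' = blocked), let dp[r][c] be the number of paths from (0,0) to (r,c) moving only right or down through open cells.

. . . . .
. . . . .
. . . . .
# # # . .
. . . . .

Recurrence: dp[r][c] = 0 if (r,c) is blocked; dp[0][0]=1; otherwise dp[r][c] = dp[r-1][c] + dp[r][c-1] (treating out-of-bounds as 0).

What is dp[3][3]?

10

r\c   0   1   2   3   4
  0   1   1   1   1   1
  1   1   2   3   4   5
  2   1   3   6  10  15
  3   0   0   0  10  25
  4   0   0   0  10  35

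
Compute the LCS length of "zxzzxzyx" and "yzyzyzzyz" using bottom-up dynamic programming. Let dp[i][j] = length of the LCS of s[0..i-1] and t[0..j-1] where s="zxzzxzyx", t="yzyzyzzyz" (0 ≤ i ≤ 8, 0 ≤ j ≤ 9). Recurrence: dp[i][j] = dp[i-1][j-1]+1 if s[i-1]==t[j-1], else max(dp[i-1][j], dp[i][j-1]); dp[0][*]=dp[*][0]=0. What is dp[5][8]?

   ''  y  z  y  z  y  z  z  y  z
''  0  0  0  0  0  0  0  0  0  0
 z  0  0  1  1  1  1  1  1  1  1
 x  0  0  1  1  1  1  1  1  1  1
 z  0  0  1  1  2  2  2  2  2  2
 z  0  0  1  1  2  2  3  3  3  3
 x  0  0  1  1  2  2  3  3  3  3
 z  0  0  1  1  2  2  3  4  4  4
 y  0  1  1  2  2  3  3  4  5  5
 x  0  1  1  2  2  3  3  4  5  5

3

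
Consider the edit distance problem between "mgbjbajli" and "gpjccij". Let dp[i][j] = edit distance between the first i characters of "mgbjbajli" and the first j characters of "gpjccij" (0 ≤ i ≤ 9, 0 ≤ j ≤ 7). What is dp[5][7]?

   ''  g  p  j  c  c  i  j
''  0  1  2  3  4  5  6  7
 m  1  1  2  3  4  5  6  7
 g  2  1  2  3  4  5  6  7
 b  3  2  2  3  4  5  6  7
 j  4  3  3  2  3  4  5  6
 b  5  4  4  3  3  4  5  6
 a  6  5  5  4  4  4  5  6
 j  7  6  6  5  5  5  5  5
 l  8  7  7  6  6  6  6  6
 i  9  8  8  7  7  7  6  7

6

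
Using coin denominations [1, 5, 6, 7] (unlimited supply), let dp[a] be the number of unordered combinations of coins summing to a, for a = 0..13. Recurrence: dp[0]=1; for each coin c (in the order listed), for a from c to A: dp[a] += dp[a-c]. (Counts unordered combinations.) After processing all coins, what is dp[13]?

9

after  coin     0     1     2     3     4     5     6     7     8     9    10    11    12    13
          1     1     1     1     1     1     1     1     1     1     1     1     1     1     1
          5     1     1     1     1     1     2     2     2     2     2     3     3     3     3
          6     1     1     1     1     1     2     3     3     3     3     4     5     6     6
          7     1     1     1     1     1     2     3     4     4     4     5     6     8     9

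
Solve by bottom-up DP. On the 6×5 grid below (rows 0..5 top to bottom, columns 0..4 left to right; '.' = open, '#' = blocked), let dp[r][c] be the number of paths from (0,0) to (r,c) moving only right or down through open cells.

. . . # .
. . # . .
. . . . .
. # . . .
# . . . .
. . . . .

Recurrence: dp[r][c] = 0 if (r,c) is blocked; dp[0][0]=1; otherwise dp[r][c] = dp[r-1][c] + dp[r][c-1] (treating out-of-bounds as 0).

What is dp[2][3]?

3

r\c   0   1   2   3   4
  0   1   1   1   0   0
  1   1   2   0   0   0
  2   1   3   3   3   3
  3   1   0   3   6   9
  4   0   0   3   9  18
  5   0   0   3  12  30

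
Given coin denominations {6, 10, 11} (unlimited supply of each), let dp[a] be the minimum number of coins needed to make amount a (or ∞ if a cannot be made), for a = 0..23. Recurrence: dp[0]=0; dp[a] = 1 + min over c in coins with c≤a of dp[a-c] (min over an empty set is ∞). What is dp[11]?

 a  0  1  2  3  4  5  6  7  8  9 10 11 12 13 14 15 16 17 18 19 20 21 22 23
dp  0  -  -  -  -  -  1  -  -  -  1  1  2  -  -  -  2  2  3  -  2  2  2  3
(- denotes ∞ / unreachable)

1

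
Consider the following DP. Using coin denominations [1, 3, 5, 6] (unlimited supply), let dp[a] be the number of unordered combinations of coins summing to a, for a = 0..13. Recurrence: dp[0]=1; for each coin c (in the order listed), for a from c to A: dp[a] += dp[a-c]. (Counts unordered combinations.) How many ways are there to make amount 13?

15

after  coin     0     1     2     3     4     5     6     7     8     9    10    11    12    13
          1     1     1     1     1     1     1     1     1     1     1     1     1     1     1
          3     1     1     1     2     2     2     3     3     3     4     4     4     5     5
          5     1     1     1     2     2     3     4     4     5     6     7     8     9    10
          6     1     1     1     2     2     3     5     5     6     8     9    11    14    15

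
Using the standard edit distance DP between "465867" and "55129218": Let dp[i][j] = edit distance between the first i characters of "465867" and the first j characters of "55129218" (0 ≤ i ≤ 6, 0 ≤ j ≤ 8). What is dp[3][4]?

   ''  5  5  1  2  9  2  1  8
''  0  1  2  3  4  5  6  7  8
 4  1  1  2  3  4  5  6  7  8
 6  2  2  2  3  4  5  6  7  8
 5  3  2  2  3  4  5  6  7  8
 8  4  3  3  3  4  5  6  7  7
 6  5  4  4  4  4  5  6  7  8
 7  6  5  5  5  5  5  6  7  8

4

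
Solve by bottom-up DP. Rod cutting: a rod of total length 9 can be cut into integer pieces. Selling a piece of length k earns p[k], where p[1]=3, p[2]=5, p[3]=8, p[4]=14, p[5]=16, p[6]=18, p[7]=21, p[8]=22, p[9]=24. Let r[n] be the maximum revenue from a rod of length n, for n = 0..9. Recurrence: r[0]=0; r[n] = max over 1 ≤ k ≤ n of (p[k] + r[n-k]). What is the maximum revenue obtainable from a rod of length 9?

   n    0    1    2    3    4    5    6    7    8    9
r[n]    0    3    6    9   14   17   20   23   28   31

31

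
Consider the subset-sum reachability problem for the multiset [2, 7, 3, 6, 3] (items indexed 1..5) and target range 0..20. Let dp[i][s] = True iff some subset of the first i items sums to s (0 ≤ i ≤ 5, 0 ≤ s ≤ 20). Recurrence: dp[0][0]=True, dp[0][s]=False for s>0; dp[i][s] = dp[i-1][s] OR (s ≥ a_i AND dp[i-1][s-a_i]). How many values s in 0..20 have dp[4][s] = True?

i\s   0   1   2   3   4   5   6   7   8   9  10  11  12  13  14  15  16  17  18  19  20
  0   T   F   F   F   F   F   F   F   F   F   F   F   F   F   F   F   F   F   F   F   F
  1   T   F   T   F   F   F   F   F   F   F   F   F   F   F   F   F   F   F   F   F   F
  2   T   F   T   F   F   F   F   T   F   T   F   F   F   F   F   F   F   F   F   F   F
  3   T   F   T   T   F   T   F   T   F   T   T   F   T   F   F   F   F   F   F   F   F
  4   T   F   T   T   F   T   T   T   T   T   T   T   T   T   F   T   T   F   T   F   F
  5   T   F   T   T   F   T   T   T   T   T   T   T   T   T   T   T   T   F   T   T   F

15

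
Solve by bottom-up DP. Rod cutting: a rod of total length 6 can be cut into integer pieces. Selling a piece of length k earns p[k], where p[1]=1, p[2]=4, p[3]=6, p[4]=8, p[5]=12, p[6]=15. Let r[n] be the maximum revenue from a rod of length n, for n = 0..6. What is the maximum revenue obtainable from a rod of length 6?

15

   n    0    1    2    3    4    5    6
r[n]    0    1    4    6    8   12   15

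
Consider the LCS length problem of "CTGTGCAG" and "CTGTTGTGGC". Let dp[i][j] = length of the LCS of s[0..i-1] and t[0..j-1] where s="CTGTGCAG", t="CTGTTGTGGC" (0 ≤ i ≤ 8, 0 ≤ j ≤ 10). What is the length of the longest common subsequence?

6

   ''  C  T  G  T  T  G  T  G  G  C
''  0  0  0  0  0  0  0  0  0  0  0
 C  0  1  1  1  1  1  1  1  1  1  1
 T  0  1  2  2  2  2  2  2  2  2  2
 G  0  1  2  3  3  3  3  3  3  3  3
 T  0  1  2  3  4  4  4  4  4  4  4
 G  0  1  2  3  4  4  5  5  5  5  5
 C  0  1  2  3  4  4  5  5  5  5  6
 A  0  1  2  3  4  4  5  5  5  5  6
 G  0  1  2  3  4  4  5  5  6  6  6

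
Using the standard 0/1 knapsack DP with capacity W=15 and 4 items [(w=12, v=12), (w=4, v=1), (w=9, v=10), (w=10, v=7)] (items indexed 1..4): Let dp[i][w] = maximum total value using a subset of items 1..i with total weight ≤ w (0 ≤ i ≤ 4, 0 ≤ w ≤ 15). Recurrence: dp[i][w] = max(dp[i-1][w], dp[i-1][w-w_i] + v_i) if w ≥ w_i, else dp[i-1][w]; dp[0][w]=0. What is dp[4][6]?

i\w   0   1   2   3   4   5   6   7   8   9  10  11  12  13  14  15
  0   0   0   0   0   0   0   0   0   0   0   0   0   0   0   0   0
  1   0   0   0   0   0   0   0   0   0   0   0   0  12  12  12  12
  2   0   0   0   0   1   1   1   1   1   1   1   1  12  12  12  12
  3   0   0   0   0   1   1   1   1   1  10  10  10  12  12  12  12
  4   0   0   0   0   1   1   1   1   1  10  10  10  12  12  12  12

1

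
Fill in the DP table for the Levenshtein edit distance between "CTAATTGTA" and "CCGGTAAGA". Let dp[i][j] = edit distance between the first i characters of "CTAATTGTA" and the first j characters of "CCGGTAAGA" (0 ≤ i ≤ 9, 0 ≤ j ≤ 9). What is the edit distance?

6

   ''  C  C  G  G  T  A  A  G  A
''  0  1  2  3  4  5  6  7  8  9
 C  1  0  1  2  3  4  5  6  7  8
 T  2  1  1  2  3  3  4  5  6  7
 A  3  2  2  2  3  4  3  4  5  6
 A  4  3  3  3  3  4  4  3  4  5
 T  5  4  4  4  4  3  4  4  4  5
 T  6  5  5  5  5  4  4  5  5  5
 G  7  6  6  5  5  5  5  5  5  6
 T  8  7  7  6  6  5  6  6  6  6
 A  9  8  8  7  7  6  5  6  7  6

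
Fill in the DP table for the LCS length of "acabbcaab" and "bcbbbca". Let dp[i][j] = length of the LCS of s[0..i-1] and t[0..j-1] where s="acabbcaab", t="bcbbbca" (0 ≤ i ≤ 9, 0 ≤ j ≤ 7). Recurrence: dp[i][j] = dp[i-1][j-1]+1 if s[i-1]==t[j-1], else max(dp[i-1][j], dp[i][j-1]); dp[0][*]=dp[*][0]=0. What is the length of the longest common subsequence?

   ''  b  c  b  b  b  c  a
''  0  0  0  0  0  0  0  0
 a  0  0  0  0  0  0  0  1
 c  0  0  1  1  1  1  1  1
 a  0  0  1  1  1  1  1  2
 b  0  1  1  2  2  2  2  2
 b  0  1  1  2  3  3  3  3
 c  0  1  2  2  3  3  4  4
 a  0  1  2  2  3  3  4  5
 a  0  1  2  2  3  3  4  5
 b  0  1  2  3  3  4  4  5

5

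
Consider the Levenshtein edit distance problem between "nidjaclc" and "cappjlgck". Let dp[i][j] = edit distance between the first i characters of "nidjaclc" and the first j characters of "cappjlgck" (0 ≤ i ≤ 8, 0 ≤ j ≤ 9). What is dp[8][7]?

7

   ''  c  a  p  p  j  l  g  c  k
''  0  1  2  3  4  5  6  7  8  9
 n  1  1  2  3  4  5  6  7  8  9
 i  2  2  2  3  4  5  6  7  8  9
 d  3  3  3  3  4  5  6  7  8  9
 j  4  4  4  4  4  4  5  6  7  8
 a  5  5  4  5  5  5  5  6  7  8
 c  6  5  5  5  6  6  6  6  6  7
 l  7  6  6  6  6  7  6  7  7  7
 c  8  7  7  7  7  7  7  7  7  8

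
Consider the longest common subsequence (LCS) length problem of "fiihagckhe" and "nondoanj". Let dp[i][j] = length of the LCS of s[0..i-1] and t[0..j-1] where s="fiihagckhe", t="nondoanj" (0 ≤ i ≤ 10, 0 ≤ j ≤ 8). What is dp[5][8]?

   ''  n  o  n  d  o  a  n  j
''  0  0  0  0  0  0  0  0  0
 f  0  0  0  0  0  0  0  0  0
 i  0  0  0  0  0  0  0  0  0
 i  0  0  0  0  0  0  0  0  0
 h  0  0  0  0  0  0  0  0  0
 a  0  0  0  0  0  0  1  1  1
 g  0  0  0  0  0  0  1  1  1
 c  0  0  0  0  0  0  1  1  1
 k  0  0  0  0  0  0  1  1  1
 h  0  0  0  0  0  0  1  1  1
 e  0  0  0  0  0  0  1  1  1

1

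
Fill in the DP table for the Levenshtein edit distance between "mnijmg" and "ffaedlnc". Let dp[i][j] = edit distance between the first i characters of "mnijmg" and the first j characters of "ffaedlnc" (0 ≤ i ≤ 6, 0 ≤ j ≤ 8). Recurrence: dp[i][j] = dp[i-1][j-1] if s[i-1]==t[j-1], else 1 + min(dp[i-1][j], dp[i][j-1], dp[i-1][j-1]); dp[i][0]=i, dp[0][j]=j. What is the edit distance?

8

   ''  f  f  a  e  d  l  n  c
''  0  1  2  3  4  5  6  7  8
 m  1  1  2  3  4  5  6  7  8
 n  2  2  2  3  4  5  6  6  7
 i  3  3  3  3  4  5  6  7  7
 j  4  4  4  4  4  5  6  7  8
 m  5  5  5  5  5  5  6  7  8
 g  6  6  6  6  6  6  6  7  8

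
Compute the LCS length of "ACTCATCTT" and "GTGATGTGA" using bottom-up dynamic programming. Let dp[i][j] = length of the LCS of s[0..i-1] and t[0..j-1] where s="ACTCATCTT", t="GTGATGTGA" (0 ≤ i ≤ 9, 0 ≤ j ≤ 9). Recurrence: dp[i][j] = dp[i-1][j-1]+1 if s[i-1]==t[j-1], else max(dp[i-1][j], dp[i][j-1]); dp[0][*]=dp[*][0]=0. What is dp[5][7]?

   ''  G  T  G  A  T  G  T  G  A
''  0  0  0  0  0  0  0  0  0  0
 A  0  0  0  0  1  1  1  1  1  1
 C  0  0  0  0  1  1  1  1  1  1
 T  0  0  1  1  1  2  2  2  2  2
 C  0  0  1  1  1  2  2  2  2  2
 A  0  0  1  1  2  2  2  2  2  3
 T  0  0  1  1  2  3  3  3  3  3
 C  0  0  1  1  2  3  3  3  3  3
 T  0  0  1  1  2  3  3  4  4  4
 T  0  0  1  1  2  3  3  4  4  4

2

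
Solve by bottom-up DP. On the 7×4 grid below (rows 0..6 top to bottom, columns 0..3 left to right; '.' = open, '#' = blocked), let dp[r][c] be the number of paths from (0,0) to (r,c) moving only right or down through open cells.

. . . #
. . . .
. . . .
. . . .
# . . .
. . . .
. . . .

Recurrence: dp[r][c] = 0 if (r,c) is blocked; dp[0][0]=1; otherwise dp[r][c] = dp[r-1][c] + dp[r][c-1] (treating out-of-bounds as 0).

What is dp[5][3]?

r\c   0   1   2   3
  0   1   1   1   0
  1   1   2   3   3
  2   1   3   6   9
  3   1   4  10  19
  4   0   4  14  33
  5   0   4  18  51
  6   0   4  22  73

51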